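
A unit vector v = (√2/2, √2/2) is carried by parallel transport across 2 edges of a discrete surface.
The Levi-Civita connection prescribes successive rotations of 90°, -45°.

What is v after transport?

Total rotation: 90° + (-45°) = 45°. Final vector: (0, 1)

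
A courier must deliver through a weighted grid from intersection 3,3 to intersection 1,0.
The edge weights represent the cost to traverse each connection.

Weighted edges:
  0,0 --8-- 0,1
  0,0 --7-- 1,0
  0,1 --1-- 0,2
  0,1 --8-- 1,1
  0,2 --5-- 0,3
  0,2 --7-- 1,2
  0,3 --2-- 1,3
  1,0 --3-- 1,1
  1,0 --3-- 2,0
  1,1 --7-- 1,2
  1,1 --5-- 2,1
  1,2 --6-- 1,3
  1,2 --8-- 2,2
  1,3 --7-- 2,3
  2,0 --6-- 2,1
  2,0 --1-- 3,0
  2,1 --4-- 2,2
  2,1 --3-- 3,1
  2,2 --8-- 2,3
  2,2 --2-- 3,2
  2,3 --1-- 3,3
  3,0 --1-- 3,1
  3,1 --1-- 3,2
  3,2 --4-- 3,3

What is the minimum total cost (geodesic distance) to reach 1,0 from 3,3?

Shortest path: 3,3 → 3,2 → 3,1 → 3,0 → 2,0 → 1,0, total weight = 10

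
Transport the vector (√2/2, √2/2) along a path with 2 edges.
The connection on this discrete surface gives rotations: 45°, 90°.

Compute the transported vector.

Total rotation: 45° + 90° = 135°. Final vector: (-1, 0)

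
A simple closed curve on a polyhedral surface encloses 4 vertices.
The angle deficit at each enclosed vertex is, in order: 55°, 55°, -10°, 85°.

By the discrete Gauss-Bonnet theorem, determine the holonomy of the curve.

Holonomy = total enclosed curvature = 55° + 55° + (-10°) + 85° = 185°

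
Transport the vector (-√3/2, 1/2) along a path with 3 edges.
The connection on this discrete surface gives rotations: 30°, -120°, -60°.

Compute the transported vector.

Total rotation: 30° + (-120°) + (-60°) = -150°. Final vector: (1, 0)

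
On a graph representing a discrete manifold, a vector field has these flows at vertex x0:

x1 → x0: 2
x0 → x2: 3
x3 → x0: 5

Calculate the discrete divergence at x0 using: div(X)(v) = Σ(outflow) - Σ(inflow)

Divergence = sum of outgoing flows = (-2) + 3 + (-5) = -4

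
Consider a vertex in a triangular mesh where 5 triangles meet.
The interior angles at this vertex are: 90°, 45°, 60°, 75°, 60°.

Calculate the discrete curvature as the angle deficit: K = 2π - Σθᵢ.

Sum of angles = 330°. K = 360° - 330° = 30°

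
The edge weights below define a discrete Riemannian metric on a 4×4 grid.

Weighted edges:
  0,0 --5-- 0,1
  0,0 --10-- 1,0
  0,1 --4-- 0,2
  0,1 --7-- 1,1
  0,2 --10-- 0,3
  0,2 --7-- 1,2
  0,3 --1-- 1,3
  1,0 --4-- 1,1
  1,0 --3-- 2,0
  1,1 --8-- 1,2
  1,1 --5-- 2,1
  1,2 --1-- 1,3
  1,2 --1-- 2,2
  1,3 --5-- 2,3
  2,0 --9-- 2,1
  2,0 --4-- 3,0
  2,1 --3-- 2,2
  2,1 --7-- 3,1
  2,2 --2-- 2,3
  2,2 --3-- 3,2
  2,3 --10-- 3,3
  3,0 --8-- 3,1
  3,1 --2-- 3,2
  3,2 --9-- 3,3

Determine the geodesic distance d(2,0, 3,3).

Shortest path: 2,0 → 3,0 → 3,1 → 3,2 → 3,3, total weight = 23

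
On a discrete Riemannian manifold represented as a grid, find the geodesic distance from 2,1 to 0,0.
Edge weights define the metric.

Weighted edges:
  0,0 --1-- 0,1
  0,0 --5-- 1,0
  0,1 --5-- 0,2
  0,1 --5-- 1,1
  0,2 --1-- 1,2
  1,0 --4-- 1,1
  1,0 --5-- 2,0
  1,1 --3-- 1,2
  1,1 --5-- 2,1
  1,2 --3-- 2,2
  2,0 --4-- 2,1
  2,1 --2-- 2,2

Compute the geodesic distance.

Shortest path: 2,1 → 1,1 → 0,1 → 0,0, total weight = 11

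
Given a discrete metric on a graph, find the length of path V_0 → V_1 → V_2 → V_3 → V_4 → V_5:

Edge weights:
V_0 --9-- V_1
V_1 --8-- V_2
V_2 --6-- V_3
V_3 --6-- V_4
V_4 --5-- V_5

Arc length = 9 + 8 + 6 + 6 + 5 = 34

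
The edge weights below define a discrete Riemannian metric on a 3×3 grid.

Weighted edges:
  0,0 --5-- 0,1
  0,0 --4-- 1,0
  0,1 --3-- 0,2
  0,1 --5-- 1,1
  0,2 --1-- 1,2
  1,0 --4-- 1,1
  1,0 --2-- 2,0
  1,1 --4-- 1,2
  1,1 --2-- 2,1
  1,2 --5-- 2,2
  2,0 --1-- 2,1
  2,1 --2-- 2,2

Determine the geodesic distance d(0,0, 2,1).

Shortest path: 0,0 → 1,0 → 2,0 → 2,1, total weight = 7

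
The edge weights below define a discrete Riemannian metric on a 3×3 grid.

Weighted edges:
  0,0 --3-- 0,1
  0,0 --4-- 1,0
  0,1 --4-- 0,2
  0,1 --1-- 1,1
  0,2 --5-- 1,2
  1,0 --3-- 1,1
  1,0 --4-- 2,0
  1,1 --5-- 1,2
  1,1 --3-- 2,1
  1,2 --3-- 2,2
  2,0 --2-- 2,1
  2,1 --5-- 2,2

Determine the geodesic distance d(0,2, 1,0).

Shortest path: 0,2 → 0,1 → 1,1 → 1,0, total weight = 8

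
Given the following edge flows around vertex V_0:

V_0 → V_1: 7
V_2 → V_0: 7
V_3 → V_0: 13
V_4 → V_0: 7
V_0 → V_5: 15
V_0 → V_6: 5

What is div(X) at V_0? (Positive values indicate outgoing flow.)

Divergence = sum of outgoing flows = 7 + (-7) + (-13) + (-7) + 15 + 5 = 0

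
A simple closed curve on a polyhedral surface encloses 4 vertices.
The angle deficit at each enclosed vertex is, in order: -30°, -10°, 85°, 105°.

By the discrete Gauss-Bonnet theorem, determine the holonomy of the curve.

Holonomy = total enclosed curvature = (-30°) + (-10°) + 85° + 105° = 150°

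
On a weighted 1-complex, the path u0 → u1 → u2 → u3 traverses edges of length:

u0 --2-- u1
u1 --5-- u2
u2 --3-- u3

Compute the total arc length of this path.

Arc length = 2 + 5 + 3 = 10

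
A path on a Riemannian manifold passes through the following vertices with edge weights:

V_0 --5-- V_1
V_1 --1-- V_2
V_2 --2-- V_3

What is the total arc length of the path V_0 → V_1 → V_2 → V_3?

Arc length = 5 + 1 + 2 = 8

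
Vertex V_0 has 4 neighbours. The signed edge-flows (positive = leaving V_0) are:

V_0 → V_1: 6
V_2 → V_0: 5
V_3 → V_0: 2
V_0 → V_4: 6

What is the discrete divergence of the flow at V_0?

Divergence = sum of outgoing flows = 6 + (-5) + (-2) + 6 = 5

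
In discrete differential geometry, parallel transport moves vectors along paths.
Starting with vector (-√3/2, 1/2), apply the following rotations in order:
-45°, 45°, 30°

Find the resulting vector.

Total rotation: (-45°) + 45° + 30° = 30°. Final vector: (-1, 0)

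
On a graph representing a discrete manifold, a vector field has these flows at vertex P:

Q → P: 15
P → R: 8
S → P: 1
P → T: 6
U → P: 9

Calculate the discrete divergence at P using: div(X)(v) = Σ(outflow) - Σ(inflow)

Divergence = sum of outgoing flows = (-15) + 8 + (-1) + 6 + (-9) = -11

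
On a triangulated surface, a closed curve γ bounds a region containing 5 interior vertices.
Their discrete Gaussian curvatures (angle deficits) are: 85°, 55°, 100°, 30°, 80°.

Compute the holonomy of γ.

Holonomy = total enclosed curvature = 85° + 55° + 100° + 30° + 80° = 350°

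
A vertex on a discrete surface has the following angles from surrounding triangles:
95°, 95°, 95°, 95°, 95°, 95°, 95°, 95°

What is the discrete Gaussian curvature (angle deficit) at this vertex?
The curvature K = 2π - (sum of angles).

Sum of angles = 760°. K = 360° - 760° = -400° = -20π/9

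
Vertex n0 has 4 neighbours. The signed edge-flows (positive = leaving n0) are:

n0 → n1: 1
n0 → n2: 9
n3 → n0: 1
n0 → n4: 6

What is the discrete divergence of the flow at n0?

Divergence = sum of outgoing flows = 1 + 9 + (-1) + 6 = 15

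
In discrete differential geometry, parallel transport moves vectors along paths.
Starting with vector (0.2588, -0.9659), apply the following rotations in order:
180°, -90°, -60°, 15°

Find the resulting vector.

Total rotation: 180° + (-90°) + (-60°) + 15° = 45°. Final vector: (0.8660, -0.5000)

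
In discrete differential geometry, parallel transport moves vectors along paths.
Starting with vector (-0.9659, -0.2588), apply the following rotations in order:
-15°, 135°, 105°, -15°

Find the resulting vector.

Total rotation: (-15°) + 135° + 105° + (-15°) = 210° ≡ -150° (mod 360°). Final vector: (0.7071, 0.7071)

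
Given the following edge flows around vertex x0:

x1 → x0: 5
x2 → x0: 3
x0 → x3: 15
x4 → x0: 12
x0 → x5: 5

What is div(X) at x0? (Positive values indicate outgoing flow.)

Divergence = sum of outgoing flows = (-5) + (-3) + 15 + (-12) + 5 = 0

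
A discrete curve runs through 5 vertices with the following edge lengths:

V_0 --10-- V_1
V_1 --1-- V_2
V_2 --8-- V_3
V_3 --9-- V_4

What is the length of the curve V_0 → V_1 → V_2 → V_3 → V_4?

Arc length = 10 + 1 + 8 + 9 = 28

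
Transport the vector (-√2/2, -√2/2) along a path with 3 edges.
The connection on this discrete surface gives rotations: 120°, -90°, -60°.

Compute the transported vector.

Total rotation: 120° + (-90°) + (-60°) = -30°. Final vector: (-0.9659, -0.2588)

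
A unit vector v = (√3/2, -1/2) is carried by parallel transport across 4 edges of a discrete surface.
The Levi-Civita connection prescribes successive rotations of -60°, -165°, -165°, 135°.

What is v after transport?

Total rotation: (-60°) + (-165°) + (-165°) + 135° = -255° ≡ 105° (mod 360°). Final vector: (0.2588, 0.9659)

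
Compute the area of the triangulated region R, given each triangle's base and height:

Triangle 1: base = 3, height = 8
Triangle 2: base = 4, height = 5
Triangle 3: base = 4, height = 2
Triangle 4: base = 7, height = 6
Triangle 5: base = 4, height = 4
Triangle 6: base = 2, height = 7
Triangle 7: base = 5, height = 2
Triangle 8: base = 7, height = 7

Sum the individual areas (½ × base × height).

(1/2)×3×8 + (1/2)×4×5 + (1/2)×4×2 + (1/2)×7×6 + (1/2)×4×4 + (1/2)×2×7 + (1/2)×5×2 + (1/2)×7×7 = 91.5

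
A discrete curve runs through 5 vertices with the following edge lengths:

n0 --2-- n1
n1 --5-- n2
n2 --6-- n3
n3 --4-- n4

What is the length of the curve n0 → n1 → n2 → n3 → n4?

Arc length = 2 + 5 + 6 + 4 = 17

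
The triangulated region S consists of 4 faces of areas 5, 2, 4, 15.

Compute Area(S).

5 + 2 + 4 + 15 = 26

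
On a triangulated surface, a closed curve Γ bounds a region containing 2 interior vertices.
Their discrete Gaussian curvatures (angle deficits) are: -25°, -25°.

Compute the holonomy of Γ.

Holonomy = total enclosed curvature = (-25°) + (-25°) = -50°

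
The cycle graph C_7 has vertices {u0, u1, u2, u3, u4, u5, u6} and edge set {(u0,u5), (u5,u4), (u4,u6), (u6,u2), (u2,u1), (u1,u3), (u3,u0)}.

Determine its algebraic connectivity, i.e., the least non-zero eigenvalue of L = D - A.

The cycle graph C_n has Laplacian eigenvalues λ_k = 2 − 2cos(2πk/n), k = 0, 1, …, n−1. Here n = 7:
k=0: 2 − 2cos(0) = 0.0; k=1: 2 − 2cos(2π/7) = 0.753; k=2: 2 − 2cos(4π/7) = 2.445; k=3: 2 − 2cos(6π/7) = 3.8019; k=4: 2 − 2cos(8π/7) = 3.8019; k=5: 2 − 2cos(10π/7) = 2.445; k=6: 2 − 2cos(12π/7) = 0.753.
Laplacian eigenvalues: [0.0, 0.753, 0.753, 2.445, 2.445, 3.8019, 3.8019]. Algebraic connectivity (smallest non-zero eigenvalue) = 0.753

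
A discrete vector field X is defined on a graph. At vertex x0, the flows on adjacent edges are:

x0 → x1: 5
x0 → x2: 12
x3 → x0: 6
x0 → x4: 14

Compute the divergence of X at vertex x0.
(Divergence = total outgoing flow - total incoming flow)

Divergence = sum of outgoing flows = 5 + 12 + (-6) + 14 = 25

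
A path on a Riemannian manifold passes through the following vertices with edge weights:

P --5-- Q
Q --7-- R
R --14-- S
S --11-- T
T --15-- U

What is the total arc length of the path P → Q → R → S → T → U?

Arc length = 5 + 7 + 14 + 11 + 15 = 52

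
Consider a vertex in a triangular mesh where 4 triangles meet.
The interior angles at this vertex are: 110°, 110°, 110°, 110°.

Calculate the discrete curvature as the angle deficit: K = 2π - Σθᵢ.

Sum of angles = 440°. K = 360° - 440° = -80° = -4π/9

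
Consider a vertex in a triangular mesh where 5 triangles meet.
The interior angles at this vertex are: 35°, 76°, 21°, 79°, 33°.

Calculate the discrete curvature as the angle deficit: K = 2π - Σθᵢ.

Sum of angles = 244°. K = 360° - 244° = 116° = 29π/45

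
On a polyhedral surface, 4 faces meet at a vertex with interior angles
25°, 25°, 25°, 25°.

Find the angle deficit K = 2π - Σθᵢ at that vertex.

Sum of angles = 100°. K = 360° - 100° = 260°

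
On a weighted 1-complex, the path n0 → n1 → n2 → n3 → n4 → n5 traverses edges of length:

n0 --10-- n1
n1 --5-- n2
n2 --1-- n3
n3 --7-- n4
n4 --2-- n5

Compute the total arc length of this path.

Arc length = 10 + 5 + 1 + 7 + 2 = 25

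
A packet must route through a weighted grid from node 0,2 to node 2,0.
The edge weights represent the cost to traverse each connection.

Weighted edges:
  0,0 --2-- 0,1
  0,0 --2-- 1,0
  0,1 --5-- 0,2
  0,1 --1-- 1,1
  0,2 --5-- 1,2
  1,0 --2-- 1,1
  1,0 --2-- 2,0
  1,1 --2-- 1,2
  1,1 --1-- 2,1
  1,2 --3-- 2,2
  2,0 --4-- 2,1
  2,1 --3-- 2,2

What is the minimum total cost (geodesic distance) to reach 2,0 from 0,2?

Shortest path: 0,2 → 0,1 → 1,1 → 1,0 → 2,0, total weight = 10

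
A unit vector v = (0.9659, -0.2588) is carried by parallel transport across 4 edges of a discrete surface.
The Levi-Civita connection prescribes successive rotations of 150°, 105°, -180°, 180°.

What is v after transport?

Total rotation: 150° + 105° + (-180°) + 180° = 255° ≡ -105° (mod 360°). Final vector: (-0.5000, -0.8660)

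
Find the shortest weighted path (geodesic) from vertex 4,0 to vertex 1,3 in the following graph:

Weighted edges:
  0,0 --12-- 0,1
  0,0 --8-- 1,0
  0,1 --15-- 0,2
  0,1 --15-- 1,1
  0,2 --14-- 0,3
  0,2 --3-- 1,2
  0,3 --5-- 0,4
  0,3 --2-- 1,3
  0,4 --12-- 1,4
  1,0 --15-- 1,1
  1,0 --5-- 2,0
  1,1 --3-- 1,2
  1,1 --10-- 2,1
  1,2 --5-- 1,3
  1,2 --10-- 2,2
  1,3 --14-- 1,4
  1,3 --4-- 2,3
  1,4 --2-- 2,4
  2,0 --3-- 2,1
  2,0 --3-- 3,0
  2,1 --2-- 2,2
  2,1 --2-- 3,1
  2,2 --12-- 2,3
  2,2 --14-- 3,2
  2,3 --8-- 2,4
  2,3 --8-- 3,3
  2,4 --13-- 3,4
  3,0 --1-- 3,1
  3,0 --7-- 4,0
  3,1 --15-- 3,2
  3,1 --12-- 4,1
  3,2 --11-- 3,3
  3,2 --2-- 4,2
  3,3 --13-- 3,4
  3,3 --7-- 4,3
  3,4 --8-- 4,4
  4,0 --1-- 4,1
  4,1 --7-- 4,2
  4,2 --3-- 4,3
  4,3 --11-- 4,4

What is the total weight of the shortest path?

Shortest path: 4,0 → 3,0 → 3,1 → 2,1 → 2,2 → 1,2 → 1,3, total weight = 27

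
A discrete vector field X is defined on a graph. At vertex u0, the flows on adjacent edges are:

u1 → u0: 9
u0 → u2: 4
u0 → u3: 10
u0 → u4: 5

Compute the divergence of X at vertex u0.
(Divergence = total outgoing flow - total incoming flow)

Divergence = sum of outgoing flows = (-9) + 4 + 10 + 5 = 10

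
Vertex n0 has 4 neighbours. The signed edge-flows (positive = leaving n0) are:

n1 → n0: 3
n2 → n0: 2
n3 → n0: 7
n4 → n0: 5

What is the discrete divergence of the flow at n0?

Divergence = sum of outgoing flows = (-3) + (-2) + (-7) + (-5) = -17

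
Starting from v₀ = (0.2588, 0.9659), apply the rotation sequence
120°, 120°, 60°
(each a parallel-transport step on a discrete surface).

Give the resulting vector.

Total rotation: 120° + 120° + 60° = 300° ≡ -60° (mod 360°). Final vector: (0.9659, 0.2588)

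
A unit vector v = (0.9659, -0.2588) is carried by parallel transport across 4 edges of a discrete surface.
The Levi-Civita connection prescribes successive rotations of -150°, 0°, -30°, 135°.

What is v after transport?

Total rotation: (-150°) + 0° + (-30°) + 135° = -45°. Final vector: (0.5000, -0.8660)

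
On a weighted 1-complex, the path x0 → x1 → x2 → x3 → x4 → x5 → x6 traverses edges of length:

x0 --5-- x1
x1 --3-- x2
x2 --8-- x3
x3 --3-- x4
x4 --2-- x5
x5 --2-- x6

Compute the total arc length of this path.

Arc length = 5 + 3 + 8 + 3 + 2 + 2 = 23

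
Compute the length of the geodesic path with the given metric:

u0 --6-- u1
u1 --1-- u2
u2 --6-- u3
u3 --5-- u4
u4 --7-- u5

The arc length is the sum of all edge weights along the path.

Arc length = 6 + 1 + 6 + 5 + 7 = 25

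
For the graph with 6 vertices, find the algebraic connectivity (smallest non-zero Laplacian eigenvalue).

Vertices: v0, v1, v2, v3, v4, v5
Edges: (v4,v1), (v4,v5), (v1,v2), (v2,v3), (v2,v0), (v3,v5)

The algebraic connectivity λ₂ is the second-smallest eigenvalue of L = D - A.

Degrees: deg(v0) = 1, deg(v1) = 2, deg(v2) = 3, deg(v3) = 2, deg(v4) = 2, deg(v5) = 2.
L = D − A with rows/columns ordered (v0, v1, v2, v3, v4, v5):
  [ 1,  0, -1,  0,  0,  0]
  [ 0,  2, -1,  0, -1,  0]
  [-1, -1,  3, -1,  0,  0]
  [ 0,  0, -1,  2,  0, -1]
  [ 0, -1,  0,  0,  2, -1]
  [ 0,  0,  0, -1, -1,  2]
Characteristic polynomial: det(λI − L) = λ(λ² − 5λ + 3)(λ² − 5λ + 5)(λ − 2).
Roots: λ = 0; (λ² − 5λ + 3) = 0 ⇒ λ = (5 ± √13)/2 ≈ 0.6972, 4.3028; (λ² − 5λ + 5) = 0 ⇒ λ = (5 ± √5)/2 ≈ 1.382, 3.618; (λ − 2) = 0 ⇒ λ = 2.
(Check: the roots sum (with multiplicity) to 12, matching trace L = Σdeg = 2·6 = 12.)
Laplacian eigenvalues: [0.0, 0.6972, 1.382, 2.0, 3.618, 4.3028]. Algebraic connectivity (smallest non-zero eigenvalue) = 0.6972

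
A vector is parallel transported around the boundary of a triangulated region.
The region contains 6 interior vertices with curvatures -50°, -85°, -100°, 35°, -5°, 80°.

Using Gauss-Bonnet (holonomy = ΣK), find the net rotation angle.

Holonomy = total enclosed curvature = (-50°) + (-85°) + (-100°) + 35° + (-5°) + 80° = -125°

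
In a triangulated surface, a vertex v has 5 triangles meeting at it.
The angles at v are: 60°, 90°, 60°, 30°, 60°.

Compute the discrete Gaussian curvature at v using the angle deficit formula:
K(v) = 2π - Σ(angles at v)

Sum of angles = 300°. K = 360° - 300° = 60°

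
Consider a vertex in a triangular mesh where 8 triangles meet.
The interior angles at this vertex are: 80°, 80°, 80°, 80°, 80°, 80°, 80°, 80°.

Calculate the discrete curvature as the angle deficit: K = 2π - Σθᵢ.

Sum of angles = 640°. K = 360° - 640° = -280° = -14π/9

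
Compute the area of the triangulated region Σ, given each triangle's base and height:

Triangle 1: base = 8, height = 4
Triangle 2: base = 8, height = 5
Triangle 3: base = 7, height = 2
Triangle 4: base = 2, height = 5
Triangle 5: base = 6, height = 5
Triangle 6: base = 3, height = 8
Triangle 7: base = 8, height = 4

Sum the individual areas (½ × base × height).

(1/2)×8×4 + (1/2)×8×5 + (1/2)×7×2 + (1/2)×2×5 + (1/2)×6×5 + (1/2)×3×8 + (1/2)×8×4 = 91.0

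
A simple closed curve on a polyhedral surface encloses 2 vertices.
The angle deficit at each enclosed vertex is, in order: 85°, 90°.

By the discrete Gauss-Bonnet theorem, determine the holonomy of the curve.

Holonomy = total enclosed curvature = 85° + 90° = 175°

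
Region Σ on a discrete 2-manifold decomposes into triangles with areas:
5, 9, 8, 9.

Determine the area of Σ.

5 + 9 + 8 + 9 = 31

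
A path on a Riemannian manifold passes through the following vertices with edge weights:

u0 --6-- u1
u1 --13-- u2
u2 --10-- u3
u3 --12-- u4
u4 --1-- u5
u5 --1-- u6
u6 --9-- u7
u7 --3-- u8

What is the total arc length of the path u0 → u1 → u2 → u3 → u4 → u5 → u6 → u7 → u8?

Arc length = 6 + 13 + 10 + 12 + 1 + 1 + 9 + 3 = 55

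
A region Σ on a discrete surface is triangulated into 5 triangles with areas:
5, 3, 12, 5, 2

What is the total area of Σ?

5 + 3 + 12 + 5 + 2 = 27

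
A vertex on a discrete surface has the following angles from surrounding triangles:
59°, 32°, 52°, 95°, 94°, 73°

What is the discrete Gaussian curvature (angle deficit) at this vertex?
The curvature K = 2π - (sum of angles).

Sum of angles = 405°. K = 360° - 405° = -45° = -π/4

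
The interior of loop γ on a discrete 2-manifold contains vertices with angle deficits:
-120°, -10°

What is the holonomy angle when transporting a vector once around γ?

Holonomy = total enclosed curvature = (-120°) + (-10°) = -130°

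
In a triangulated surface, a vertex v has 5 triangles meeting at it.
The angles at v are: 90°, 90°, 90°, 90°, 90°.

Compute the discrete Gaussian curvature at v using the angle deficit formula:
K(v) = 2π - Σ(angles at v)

Sum of angles = 450°. K = 360° - 450° = -90°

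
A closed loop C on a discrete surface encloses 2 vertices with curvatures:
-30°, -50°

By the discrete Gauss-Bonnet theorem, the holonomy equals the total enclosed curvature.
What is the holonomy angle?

Holonomy = total enclosed curvature = (-30°) + (-50°) = -80°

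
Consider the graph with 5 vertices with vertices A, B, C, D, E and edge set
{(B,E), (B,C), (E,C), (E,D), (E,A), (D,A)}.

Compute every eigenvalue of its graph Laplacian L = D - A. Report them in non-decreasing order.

Degrees: deg(A) = 2, deg(B) = 2, deg(C) = 2, deg(D) = 2, deg(E) = 4.
L = D − A with rows/columns ordered (A, B, C, D, E):
  [ 2,  0,  0, -1, -1]
  [ 0,  2, -1,  0, -1]
  [ 0, -1,  2,  0, -1]
  [-1,  0,  0,  2, -1]
  [-1, -1, -1, -1,  4]
Characteristic polynomial: det(λI − L) = λ(λ − 1)(λ − 3)²(λ − 5).
Roots: λ = 0; (λ − 1) = 0 ⇒ λ = 1; (λ − 3) = 0 ⇒ λ = 3 (multiplicity 2); (λ − 5) = 0 ⇒ λ = 5.
(Check: the roots sum (with multiplicity) to 12, matching trace L = Σdeg = 2·6 = 12.)
Laplacian eigenvalues (increasing order): [0.0, 1.0, 3.0, 3.0, 5.0]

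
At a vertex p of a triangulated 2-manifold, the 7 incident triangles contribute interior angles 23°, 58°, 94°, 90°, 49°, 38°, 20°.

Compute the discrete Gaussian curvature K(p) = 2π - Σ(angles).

Sum of angles = 372°. K = 360° - 372° = -12° = -π/15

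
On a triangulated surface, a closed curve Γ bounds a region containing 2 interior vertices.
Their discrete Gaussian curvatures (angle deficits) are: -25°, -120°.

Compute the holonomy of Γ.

Holonomy = total enclosed curvature = (-25°) + (-120°) = -145°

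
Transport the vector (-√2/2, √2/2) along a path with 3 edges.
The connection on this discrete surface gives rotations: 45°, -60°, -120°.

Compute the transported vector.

Total rotation: 45° + (-60°) + (-120°) = -135°. Final vector: (1, 0)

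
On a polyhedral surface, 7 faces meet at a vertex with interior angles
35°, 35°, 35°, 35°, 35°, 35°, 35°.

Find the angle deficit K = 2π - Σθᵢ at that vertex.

Sum of angles = 245°. K = 360° - 245° = 115° = 23π/36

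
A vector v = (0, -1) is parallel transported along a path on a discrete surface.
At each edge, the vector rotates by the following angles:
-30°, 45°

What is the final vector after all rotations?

Total rotation: (-30°) + 45° = 15°. Final vector: (0.2588, -0.9659)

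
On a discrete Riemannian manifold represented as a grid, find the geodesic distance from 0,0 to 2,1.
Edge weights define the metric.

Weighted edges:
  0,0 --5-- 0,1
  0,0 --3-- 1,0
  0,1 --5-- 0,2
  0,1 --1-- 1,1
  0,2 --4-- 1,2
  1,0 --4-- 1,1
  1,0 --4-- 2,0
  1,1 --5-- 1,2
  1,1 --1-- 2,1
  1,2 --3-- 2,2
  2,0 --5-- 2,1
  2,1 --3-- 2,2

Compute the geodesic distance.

Shortest path: 0,0 → 0,1 → 1,1 → 2,1, total weight = 7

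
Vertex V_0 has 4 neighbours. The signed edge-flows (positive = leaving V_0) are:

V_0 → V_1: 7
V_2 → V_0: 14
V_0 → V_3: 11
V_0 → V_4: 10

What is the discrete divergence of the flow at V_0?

Divergence = sum of outgoing flows = 7 + (-14) + 11 + 10 = 14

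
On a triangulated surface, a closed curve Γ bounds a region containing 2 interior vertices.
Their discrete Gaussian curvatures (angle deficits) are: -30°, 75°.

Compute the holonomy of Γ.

Holonomy = total enclosed curvature = (-30°) + 75° = 45°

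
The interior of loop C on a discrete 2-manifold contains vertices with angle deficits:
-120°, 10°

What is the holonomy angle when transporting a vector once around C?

Holonomy = total enclosed curvature = (-120°) + 10° = -110°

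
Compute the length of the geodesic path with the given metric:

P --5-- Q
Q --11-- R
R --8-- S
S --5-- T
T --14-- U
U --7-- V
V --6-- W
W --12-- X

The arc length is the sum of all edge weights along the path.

Arc length = 5 + 11 + 8 + 5 + 14 + 7 + 6 + 12 = 68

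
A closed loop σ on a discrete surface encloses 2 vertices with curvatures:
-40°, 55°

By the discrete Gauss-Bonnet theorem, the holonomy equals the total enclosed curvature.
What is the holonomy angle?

Holonomy = total enclosed curvature = (-40°) + 55° = 15°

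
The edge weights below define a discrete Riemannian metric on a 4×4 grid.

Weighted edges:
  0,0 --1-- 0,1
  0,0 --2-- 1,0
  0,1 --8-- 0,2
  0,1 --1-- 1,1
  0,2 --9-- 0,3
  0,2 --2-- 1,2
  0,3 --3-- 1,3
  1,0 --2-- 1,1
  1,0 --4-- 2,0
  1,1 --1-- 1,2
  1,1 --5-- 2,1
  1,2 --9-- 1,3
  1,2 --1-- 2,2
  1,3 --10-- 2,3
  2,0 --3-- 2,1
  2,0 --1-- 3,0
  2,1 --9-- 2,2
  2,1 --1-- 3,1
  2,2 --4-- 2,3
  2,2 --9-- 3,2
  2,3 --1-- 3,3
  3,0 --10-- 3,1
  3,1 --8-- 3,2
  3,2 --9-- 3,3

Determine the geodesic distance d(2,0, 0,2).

Shortest path: 2,0 → 1,0 → 1,1 → 1,2 → 0,2, total weight = 9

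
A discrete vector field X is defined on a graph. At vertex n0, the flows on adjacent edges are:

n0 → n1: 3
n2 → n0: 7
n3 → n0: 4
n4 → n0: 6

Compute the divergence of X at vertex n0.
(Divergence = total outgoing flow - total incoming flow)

Divergence = sum of outgoing flows = 3 + (-7) + (-4) + (-6) = -14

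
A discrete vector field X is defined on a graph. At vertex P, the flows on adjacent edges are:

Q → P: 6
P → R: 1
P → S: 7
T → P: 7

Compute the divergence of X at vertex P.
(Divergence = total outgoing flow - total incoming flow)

Divergence = sum of outgoing flows = (-6) + 1 + 7 + (-7) = -5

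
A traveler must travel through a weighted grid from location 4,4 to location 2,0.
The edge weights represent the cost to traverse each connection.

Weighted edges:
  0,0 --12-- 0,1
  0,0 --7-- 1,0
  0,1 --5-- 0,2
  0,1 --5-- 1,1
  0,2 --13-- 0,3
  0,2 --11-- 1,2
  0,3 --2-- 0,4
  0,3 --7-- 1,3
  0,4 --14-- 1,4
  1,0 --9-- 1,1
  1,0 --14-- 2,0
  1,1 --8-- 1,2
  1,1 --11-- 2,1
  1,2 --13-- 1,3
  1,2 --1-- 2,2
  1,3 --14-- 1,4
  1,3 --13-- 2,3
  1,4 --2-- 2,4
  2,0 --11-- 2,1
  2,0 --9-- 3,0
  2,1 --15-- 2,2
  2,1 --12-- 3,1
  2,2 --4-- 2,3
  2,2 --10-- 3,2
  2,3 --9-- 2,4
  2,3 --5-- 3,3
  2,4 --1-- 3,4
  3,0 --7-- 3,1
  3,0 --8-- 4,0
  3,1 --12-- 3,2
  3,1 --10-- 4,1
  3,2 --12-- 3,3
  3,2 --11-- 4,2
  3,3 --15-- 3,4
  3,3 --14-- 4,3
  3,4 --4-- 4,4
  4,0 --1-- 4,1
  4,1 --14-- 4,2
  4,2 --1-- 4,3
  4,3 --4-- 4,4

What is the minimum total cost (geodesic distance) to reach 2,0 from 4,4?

Shortest path: 4,4 → 4,3 → 4,2 → 4,1 → 4,0 → 3,0 → 2,0, total weight = 37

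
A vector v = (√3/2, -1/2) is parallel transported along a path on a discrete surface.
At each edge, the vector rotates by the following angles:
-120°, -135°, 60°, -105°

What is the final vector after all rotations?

Total rotation: (-120°) + (-135°) + 60° + (-105°) = -300° ≡ 60° (mod 360°). Final vector: (0.8660, 0.5000)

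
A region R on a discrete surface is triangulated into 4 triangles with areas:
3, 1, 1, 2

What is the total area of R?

3 + 1 + 1 + 2 = 7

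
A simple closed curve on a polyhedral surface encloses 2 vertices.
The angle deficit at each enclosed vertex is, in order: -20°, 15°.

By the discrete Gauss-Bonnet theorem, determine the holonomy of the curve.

Holonomy = total enclosed curvature = (-20°) + 15° = -5°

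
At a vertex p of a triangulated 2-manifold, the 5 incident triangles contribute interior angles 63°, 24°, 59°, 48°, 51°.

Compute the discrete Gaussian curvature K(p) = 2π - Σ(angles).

Sum of angles = 245°. K = 360° - 245° = 115° = 23π/36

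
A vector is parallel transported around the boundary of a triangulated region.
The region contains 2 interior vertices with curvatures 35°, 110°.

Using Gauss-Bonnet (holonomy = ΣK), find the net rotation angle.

Holonomy = total enclosed curvature = 35° + 110° = 145°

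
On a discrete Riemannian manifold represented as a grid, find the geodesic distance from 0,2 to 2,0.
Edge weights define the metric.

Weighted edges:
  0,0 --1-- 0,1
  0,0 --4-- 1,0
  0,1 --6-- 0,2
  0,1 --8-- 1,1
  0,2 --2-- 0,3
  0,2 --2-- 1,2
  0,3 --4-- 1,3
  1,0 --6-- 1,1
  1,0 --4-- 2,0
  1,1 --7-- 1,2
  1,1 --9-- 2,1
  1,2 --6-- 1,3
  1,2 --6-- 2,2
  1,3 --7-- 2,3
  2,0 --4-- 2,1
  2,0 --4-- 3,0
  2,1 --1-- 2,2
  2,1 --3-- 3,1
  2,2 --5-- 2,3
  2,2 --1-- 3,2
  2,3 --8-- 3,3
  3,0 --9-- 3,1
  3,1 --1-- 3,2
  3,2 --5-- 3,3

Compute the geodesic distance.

Shortest path: 0,2 → 1,2 → 2,2 → 2,1 → 2,0, total weight = 13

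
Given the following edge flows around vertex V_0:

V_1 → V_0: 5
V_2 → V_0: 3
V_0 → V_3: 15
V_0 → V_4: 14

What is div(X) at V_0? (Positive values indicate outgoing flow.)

Divergence = sum of outgoing flows = (-5) + (-3) + 15 + 14 = 21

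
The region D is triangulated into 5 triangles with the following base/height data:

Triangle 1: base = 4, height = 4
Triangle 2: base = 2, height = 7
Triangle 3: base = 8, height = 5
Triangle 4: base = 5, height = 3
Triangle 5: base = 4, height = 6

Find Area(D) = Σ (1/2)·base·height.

(1/2)×4×4 + (1/2)×2×7 + (1/2)×8×5 + (1/2)×5×3 + (1/2)×4×6 = 54.5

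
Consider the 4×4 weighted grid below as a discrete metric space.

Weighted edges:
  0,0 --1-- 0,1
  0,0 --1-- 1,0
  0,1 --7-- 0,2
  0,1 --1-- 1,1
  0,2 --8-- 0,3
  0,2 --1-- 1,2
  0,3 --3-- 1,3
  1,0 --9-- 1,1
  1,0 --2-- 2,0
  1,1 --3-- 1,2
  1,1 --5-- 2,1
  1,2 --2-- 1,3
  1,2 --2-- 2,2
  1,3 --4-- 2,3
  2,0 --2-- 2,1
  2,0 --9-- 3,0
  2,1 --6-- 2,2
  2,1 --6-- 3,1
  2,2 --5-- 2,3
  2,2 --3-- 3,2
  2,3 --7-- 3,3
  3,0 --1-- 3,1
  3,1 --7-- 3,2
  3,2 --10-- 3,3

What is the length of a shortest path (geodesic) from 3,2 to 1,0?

Shortest path: 3,2 → 2,2 → 1,2 → 1,1 → 0,1 → 0,0 → 1,0, total weight = 11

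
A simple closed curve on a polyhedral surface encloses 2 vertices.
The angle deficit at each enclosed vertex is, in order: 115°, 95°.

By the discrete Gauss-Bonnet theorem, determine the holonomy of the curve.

Holonomy = total enclosed curvature = 115° + 95° = 210°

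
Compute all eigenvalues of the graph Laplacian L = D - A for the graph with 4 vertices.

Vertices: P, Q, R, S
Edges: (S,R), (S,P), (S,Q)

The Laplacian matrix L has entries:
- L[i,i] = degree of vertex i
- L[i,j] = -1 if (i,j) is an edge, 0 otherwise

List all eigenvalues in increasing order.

Degrees: deg(P) = 1, deg(Q) = 1, deg(R) = 1, deg(S) = 3.
L = D − A with rows/columns ordered (P, Q, R, S):
  [ 1,  0,  0, -1]
  [ 0,  1,  0, -1]
  [ 0,  0,  1, -1]
  [-1, -1, -1,  3]
Characteristic polynomial: det(λI − L) = λ(λ − 1)²(λ − 4).
Roots: λ = 0; (λ − 1) = 0 ⇒ λ = 1 (multiplicity 2); (λ − 4) = 0 ⇒ λ = 4.
(Check: the roots sum (with multiplicity) to 6, matching trace L = Σdeg = 2·3 = 6.)
Laplacian eigenvalues (increasing order): [0.0, 1.0, 1.0, 4.0]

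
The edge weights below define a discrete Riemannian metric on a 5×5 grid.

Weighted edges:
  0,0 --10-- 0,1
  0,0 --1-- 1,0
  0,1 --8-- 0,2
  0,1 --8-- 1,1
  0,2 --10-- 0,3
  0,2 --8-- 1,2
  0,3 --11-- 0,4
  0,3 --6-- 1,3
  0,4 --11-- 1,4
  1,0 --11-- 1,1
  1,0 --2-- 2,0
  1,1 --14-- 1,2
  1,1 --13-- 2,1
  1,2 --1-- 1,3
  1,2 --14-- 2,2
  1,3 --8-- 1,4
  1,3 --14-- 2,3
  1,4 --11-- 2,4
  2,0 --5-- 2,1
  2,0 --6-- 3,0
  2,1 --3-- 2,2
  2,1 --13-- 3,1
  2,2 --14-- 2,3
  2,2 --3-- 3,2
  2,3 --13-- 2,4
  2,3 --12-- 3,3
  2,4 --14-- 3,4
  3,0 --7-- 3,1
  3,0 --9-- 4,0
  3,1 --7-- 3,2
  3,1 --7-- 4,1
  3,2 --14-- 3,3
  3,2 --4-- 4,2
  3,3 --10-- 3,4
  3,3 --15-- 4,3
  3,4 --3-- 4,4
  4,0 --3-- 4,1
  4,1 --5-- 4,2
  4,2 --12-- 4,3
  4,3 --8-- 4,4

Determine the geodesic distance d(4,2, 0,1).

Shortest path: 4,2 → 3,2 → 2,2 → 2,1 → 2,0 → 1,0 → 0,0 → 0,1, total weight = 28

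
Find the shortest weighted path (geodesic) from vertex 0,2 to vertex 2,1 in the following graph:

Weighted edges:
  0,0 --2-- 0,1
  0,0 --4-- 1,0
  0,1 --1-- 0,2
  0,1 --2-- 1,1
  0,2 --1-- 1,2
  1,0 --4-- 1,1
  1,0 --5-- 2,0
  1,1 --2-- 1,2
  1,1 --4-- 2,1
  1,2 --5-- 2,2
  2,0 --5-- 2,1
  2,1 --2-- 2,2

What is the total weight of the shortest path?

Shortest path: 0,2 → 0,1 → 1,1 → 2,1, total weight = 7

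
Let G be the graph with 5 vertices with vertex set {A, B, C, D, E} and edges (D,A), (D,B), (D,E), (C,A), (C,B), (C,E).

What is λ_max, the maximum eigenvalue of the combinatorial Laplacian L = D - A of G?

Degrees: deg(A) = 2, deg(B) = 2, deg(C) = 3, deg(D) = 3, deg(E) = 2.
L = D − A with rows/columns ordered (A, B, C, D, E):
  [ 2,  0, -1, -1,  0]
  [ 0,  2, -1, -1,  0]
  [-1, -1,  3,  0, -1]
  [-1, -1,  0,  3, -1]
  [ 0,  0, -1, -1,  2]
Characteristic polynomial: det(λI − L) = λ(λ − 2)²(λ − 3)(λ − 5).
Roots: λ = 0; (λ − 2) = 0 ⇒ λ = 2 (multiplicity 2); (λ − 3) = 0 ⇒ λ = 3; (λ − 5) = 0 ⇒ λ = 5.
(Check: the roots sum (with multiplicity) to 12, matching trace L = Σdeg = 2·6 = 12.)
Laplacian eigenvalues: [0.0, 2.0, 2.0, 3.0, 5.0]. Largest eigenvalue (spectral radius) = 5.0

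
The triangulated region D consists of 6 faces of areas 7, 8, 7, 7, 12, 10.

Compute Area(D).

7 + 8 + 7 + 7 + 12 + 10 = 51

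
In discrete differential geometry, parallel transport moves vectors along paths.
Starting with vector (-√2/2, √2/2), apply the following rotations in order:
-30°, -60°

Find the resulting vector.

Total rotation: (-30°) + (-60°) = -90°. Final vector: (0.7071, 0.7071)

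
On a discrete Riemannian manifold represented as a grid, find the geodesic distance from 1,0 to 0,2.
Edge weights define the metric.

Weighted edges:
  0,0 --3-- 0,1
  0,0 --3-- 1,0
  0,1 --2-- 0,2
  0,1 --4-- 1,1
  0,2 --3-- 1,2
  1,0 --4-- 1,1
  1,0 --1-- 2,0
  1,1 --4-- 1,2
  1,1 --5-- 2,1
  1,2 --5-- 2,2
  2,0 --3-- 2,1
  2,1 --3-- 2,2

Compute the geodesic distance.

Shortest path: 1,0 → 0,0 → 0,1 → 0,2, total weight = 8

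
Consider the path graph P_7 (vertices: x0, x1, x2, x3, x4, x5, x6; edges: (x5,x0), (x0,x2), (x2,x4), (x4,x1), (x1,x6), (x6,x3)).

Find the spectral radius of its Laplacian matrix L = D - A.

The path graph P_n has Laplacian eigenvalues λ_k = 2 − 2cos(kπ/n), k = 0, 1, …, n−1. Here n = 7:
k=0: 2 − 2cos(0) = 0.0; k=1: 2 − 2cos(π/7) = 0.1981; k=2: 2 − 2cos(2π/7) = 0.753; k=3: 2 − 2cos(3π/7) = 1.555; k=4: 2 − 2cos(4π/7) = 2.445; k=5: 2 − 2cos(5π/7) = 3.247; k=6: 2 − 2cos(6π/7) = 3.8019.
Laplacian eigenvalues: [0.0, 0.1981, 0.753, 1.555, 2.445, 3.247, 3.8019]. Largest eigenvalue (spectral radius) = 3.8019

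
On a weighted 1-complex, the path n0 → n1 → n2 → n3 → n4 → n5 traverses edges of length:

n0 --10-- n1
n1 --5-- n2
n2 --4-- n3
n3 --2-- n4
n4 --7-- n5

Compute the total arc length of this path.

Arc length = 10 + 5 + 4 + 2 + 7 = 28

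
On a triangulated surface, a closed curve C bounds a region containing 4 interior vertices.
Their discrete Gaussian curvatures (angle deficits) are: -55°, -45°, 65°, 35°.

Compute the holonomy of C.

Holonomy = total enclosed curvature = (-55°) + (-45°) + 65° + 35° = 0°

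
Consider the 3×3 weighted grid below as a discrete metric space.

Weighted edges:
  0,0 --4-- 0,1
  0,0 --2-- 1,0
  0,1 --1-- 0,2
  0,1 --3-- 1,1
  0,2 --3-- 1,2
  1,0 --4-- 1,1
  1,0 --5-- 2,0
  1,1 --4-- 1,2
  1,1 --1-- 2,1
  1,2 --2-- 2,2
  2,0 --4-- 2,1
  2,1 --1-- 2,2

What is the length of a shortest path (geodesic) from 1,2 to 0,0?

Shortest path: 1,2 → 0,2 → 0,1 → 0,0, total weight = 8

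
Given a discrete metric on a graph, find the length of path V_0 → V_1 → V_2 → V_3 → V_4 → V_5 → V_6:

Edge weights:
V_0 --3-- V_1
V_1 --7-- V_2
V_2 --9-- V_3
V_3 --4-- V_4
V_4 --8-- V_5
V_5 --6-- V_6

Arc length = 3 + 7 + 9 + 4 + 8 + 6 = 37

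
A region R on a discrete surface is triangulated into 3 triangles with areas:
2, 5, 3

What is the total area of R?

2 + 5 + 3 = 10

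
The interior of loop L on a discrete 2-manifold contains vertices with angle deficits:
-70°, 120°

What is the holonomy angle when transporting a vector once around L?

Holonomy = total enclosed curvature = (-70°) + 120° = 50°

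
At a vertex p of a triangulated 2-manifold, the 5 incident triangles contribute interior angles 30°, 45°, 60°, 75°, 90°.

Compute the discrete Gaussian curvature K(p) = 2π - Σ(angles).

Sum of angles = 300°. K = 360° - 300° = 60°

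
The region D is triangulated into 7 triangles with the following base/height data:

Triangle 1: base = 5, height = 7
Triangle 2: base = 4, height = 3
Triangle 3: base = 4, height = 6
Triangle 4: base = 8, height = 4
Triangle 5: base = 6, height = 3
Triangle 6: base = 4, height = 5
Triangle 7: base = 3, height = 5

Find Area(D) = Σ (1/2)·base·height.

(1/2)×5×7 + (1/2)×4×3 + (1/2)×4×6 + (1/2)×8×4 + (1/2)×6×3 + (1/2)×4×5 + (1/2)×3×5 = 78.0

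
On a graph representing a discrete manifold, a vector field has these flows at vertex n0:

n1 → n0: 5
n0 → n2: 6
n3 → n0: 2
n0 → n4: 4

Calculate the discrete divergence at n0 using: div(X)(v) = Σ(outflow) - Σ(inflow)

Divergence = sum of outgoing flows = (-5) + 6 + (-2) + 4 = 3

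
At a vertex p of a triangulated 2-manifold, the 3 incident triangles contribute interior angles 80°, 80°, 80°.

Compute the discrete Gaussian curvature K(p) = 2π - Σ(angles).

Sum of angles = 240°. K = 360° - 240° = 120° = 2π/3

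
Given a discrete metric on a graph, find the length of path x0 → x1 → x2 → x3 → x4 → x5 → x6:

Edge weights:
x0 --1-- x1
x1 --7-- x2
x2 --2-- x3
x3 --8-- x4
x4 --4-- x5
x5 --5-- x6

Arc length = 1 + 7 + 2 + 8 + 4 + 5 = 27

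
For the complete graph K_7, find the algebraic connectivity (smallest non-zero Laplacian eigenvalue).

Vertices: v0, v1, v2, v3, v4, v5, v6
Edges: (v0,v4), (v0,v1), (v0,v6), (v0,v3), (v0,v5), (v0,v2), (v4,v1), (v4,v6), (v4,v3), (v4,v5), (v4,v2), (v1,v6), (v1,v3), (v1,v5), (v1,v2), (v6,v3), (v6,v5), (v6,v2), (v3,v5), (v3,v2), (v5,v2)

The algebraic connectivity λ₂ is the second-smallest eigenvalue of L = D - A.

For the complete graph K_n, L = nI − J (J = all-ones matrix). J has eigenvalues n (once, eigenvector 𝟙) and 0 (multiplicity n−1), so L has eigenvalues 0 (once) and n (multiplicity n−1). Here n = 7: eigenvalue 0 once and 7 with multiplicity 6.
Laplacian eigenvalues: [0.0, 7.0, 7.0, 7.0, 7.0, 7.0, 7.0]. Algebraic connectivity (smallest non-zero eigenvalue) = 7.0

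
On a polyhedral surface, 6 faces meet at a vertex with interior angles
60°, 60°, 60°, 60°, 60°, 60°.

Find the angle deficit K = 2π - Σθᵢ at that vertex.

Sum of angles = 360°. K = 360° - 360° = 0°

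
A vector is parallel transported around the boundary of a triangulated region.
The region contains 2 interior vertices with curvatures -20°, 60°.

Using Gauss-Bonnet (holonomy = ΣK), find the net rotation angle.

Holonomy = total enclosed curvature = (-20°) + 60° = 40°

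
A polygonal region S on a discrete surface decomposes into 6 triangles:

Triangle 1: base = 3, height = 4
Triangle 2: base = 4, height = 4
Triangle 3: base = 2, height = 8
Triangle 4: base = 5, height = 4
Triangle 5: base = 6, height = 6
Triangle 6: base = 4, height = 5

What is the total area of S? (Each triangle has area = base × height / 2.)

(1/2)×3×4 + (1/2)×4×4 + (1/2)×2×8 + (1/2)×5×4 + (1/2)×6×6 + (1/2)×4×5 = 60.0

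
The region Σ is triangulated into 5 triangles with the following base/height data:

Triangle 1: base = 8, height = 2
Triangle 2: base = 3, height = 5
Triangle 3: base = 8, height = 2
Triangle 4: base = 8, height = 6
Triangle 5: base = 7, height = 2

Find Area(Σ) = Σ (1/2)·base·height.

(1/2)×8×2 + (1/2)×3×5 + (1/2)×8×2 + (1/2)×8×6 + (1/2)×7×2 = 54.5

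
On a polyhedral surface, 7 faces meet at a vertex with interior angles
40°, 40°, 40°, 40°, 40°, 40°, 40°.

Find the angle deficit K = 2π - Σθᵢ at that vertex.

Sum of angles = 280°. K = 360° - 280° = 80° = 4π/9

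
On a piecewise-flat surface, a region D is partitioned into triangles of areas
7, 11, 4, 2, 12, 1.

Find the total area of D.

7 + 11 + 4 + 2 + 12 + 1 = 37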